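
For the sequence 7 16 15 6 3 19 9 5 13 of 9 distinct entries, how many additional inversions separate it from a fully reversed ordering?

16 inversions short

Maximum inversions for 9 distinct elements is C(9, 2) = 9·8/2 = 36.
Current inversions — for each element, count later smaller elements:
7: 3
16: 6
15: 5
6: 2
3: 0
19: 3
9: 1
5: 0
13: 0
Current total: 3 + 6 + 5 + 2 + 0 + 3 + 1 + 0 + 0 = 20
Shortfall: 36 − 20 = 16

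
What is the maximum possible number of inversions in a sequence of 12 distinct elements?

66 inversions

The maximum occurs when the array is in strictly decreasing order: every one of the C(12, 2) pairs is inverted.
C(12, 2) = 12·11/2 = 66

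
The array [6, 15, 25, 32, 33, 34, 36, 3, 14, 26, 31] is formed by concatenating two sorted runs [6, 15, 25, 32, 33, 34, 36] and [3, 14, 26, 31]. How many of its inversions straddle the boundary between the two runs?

For each element r of the right run, count left-run elements greater than r:
r = 3: 6, 15, 25, 32, 33, 34, 36 → 7
r = 14: 15, 25, 32, 33, 34, 36 → 6
r = 26: 32, 33, 34, 36 → 4
r = 31: 32, 33, 34, 36 → 4
Cross-inversions: 7 + 6 + 4 + 4 = 21

There are 21 cross-inversions.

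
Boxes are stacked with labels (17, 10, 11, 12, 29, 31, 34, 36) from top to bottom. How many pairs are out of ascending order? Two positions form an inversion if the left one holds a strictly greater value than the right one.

3

Element-by-element contributions:
17: 3
10: 0
11: 0
12: 0
29: 0
31: 0
34: 0
36: 0
Sum: 3 + 0 + 0 + 0 + 0 + 0 + 0 + 0 = 3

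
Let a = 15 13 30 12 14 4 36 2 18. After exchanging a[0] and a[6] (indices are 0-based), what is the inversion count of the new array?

23 inversions

Positions 0 and 6 hold 15 and 36; after swapping, the array is [36, 13, 30, 12, 14, 4, 15, 2, 18].
Element-by-element contributions:
36: 8
13: 3
30: 6
12: 2
14: 2
4: 1
15: 1
2: 0
18: 0
Sum: 8 + 3 + 6 + 2 + 2 + 1 + 1 + 0 + 0 = 23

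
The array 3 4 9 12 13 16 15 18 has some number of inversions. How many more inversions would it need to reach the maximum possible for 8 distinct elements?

27 inversions short

Maximum inversions for 8 distinct elements is C(8, 2) = 8·7/2 = 28.
Current inversions — for each element, count later smaller elements:
3: 0
4: 0
9: 0
12: 0
13: 0
16: 1
15: 0
18: 0
Current total: 0 + 0 + 0 + 0 + 0 + 1 + 0 + 0 = 1
Shortfall: 28 − 1 = 27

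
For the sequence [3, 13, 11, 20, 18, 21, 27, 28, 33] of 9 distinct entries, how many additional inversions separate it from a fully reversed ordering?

34 inversions short

Maximum inversions for 9 distinct elements is C(9, 2) = 9·8/2 = 36.
Current inversions — for each element, count later smaller elements:
3: 0
13: 1
11: 0
20: 1
18: 0
21: 0
27: 0
28: 0
33: 0
Current total: 0 + 1 + 0 + 1 + 0 + 0 + 0 + 0 + 0 = 2
Shortfall: 36 − 2 = 34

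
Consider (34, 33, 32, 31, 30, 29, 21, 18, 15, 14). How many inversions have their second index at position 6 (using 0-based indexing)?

The element at index 6 is 21.
Elements before it: 34, 33, 32, 31, 30, 29
Those larger than 21: 34, 33, 32, 31, 30, 29

6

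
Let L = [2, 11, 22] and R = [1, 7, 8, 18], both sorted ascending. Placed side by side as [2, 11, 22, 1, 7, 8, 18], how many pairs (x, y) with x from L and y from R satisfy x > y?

Count, for every r in R, how many entries of L exceed r:
r = 1: 2, 11, 22 → 3
r = 7: 11, 22 → 2
r = 8: 11, 22 → 2
r = 18: 22 → 1
Cross-inversions: 3 + 2 + 2 + 1 = 8

8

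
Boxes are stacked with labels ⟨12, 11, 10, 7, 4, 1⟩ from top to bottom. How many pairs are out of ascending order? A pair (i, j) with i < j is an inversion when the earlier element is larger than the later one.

Sweep left to right; for each value list the smaller values that follow it:
12 → 11, 10, 7, 4, 1 → 5
11 → 10, 7, 4, 1 → 4
10 → 7, 4, 1 → 3
7 → 4, 1 → 2
4 → 1 → 1
1 → none → 0
Sum: 5 + 4 + 3 + 2 + 1 + 0 = 15

15 inversions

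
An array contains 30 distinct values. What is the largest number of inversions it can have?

435 inversions

The maximum occurs when the array is in strictly decreasing order: every one of the C(30, 2) pairs is inverted.
C(30, 2) = 30·29/2 = 435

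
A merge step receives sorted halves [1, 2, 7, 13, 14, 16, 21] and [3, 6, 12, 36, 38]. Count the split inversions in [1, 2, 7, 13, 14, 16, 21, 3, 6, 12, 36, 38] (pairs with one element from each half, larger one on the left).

14

Count, for every r in R, how many entries of L exceed r:
r = 3: 7, 13, 14, 16, 21 → 5
r = 6: 7, 13, 14, 16, 21 → 5
r = 12: 13, 14, 16, 21 → 4
r = 36: none → 0
r = 38: none → 0
Cross-inversions: 5 + 5 + 4 + 0 + 0 = 14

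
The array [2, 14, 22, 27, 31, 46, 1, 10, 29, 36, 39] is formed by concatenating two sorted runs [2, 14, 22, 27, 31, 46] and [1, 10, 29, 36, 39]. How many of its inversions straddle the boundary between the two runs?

For each element r of the right run, count left-run elements greater than r:
r = 1: 2, 14, 22, 27, 31, 46 → 6
r = 10: 14, 22, 27, 31, 46 → 5
r = 29: 31, 46 → 2
r = 36: 46 → 1
r = 39: 46 → 1
Cross-inversions: 6 + 5 + 2 + 1 + 1 = 15

15 cross-inversions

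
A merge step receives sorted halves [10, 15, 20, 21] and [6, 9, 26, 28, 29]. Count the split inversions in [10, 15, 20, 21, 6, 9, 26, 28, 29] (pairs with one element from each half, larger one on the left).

Take each right-half value and tally the left-half values above it:
r = 6: 10, 15, 20, 21 → 4
r = 9: 10, 15, 20, 21 → 4
r = 26: none → 0
r = 28: none → 0
r = 29: none → 0
Cross-inversions: 4 + 4 + 0 + 0 + 0 = 8

Split inversions: 8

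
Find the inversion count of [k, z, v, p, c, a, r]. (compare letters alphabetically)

Sweep left to right; for each value list the smaller values that follow it:
k: 2
z: 5
v: 4
p: 2
c: 1
a: 0
r: 0
Sum: 2 + 5 + 4 + 2 + 1 + 0 + 0 = 14

14 inversions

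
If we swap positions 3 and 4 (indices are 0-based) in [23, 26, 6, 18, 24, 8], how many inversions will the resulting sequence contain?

10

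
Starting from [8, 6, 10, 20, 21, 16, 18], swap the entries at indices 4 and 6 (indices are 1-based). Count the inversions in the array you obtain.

4

Positions 4 and 6 hold 20 and 16; after swapping, the array is [8, 6, 10, 16, 21, 20, 18].
Count, for each position, how many later elements it exceeds:
8 → 6 → 1
6 → none → 0
10 → none → 0
16 → none → 0
21 → 20, 18 → 2
20 → 18 → 1
18 → none → 0
Sum: 1 + 0 + 0 + 0 + 2 + 1 + 0 = 4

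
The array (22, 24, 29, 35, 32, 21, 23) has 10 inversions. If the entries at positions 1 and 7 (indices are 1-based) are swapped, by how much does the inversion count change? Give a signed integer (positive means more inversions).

+1

Positions 1 and 7 hold 22 and 23; after swapping, the array is [23, 24, 29, 35, 32, 21, 22].
Sweep left to right; for each value list the smaller values that follow it:
23 → 21, 22 → 2
24 → 21, 22 → 2
29 → 21, 22 → 2
35 → 32, 21, 22 → 3
32 → 21, 22 → 2
21 → none → 0
22 → none → 0
Sum: 2 + 2 + 2 + 3 + 2 + 0 + 0 = 11
Change: 11 − 10 = +1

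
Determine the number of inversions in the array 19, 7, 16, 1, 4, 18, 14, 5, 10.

For each element, count later entries that are smaller:
19 → 7, 16, 1, 4, 18, 14, 5, 10 → 8
7 → 1, 4, 5 → 3
16 → 1, 4, 14, 5, 10 → 5
1 → none → 0
4 → none → 0
18 → 14, 5, 10 → 3
14 → 5, 10 → 2
5 → none → 0
10 → none → 0
Sum: 8 + 3 + 5 + 0 + 0 + 3 + 2 + 0 + 0 = 21

21 inversions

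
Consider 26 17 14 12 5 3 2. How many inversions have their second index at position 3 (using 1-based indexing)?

2 such elements

The element at index 3 is 14.
Elements before it: 26, 17
Those larger than 14: 26, 17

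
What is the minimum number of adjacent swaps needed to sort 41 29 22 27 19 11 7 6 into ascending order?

27

Minimum adjacent swaps = number of inversions (each swap of adjacent out-of-order elements removes one inversion and no swap can remove more).
Count inversions — for each element, later elements that are smaller:
41: 29, 22, 27, 19, 11, 7, 6 → 7
29: 22, 27, 19, 11, 7, 6 → 6
22: 19, 11, 7, 6 → 4
27: 19, 11, 7, 6 → 4
19: 11, 7, 6 → 3
11: 7, 6 → 2
7: 6 → 1
6: none → 0
Total inversions: 7 + 6 + 4 + 4 + 3 + 2 + 1 + 0 = 27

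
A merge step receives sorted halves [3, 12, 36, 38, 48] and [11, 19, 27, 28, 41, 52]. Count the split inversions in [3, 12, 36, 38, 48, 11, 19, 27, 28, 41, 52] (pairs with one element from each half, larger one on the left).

For each element r of the right run, count left-run elements greater than r:
r = 11: 12, 36, 38, 48 → 4
r = 19: 36, 38, 48 → 3
r = 27: 36, 38, 48 → 3
r = 28: 36, 38, 48 → 3
r = 41: 48 → 1
r = 52: none → 0
Cross-inversions: 4 + 3 + 3 + 3 + 1 + 0 = 14

14 cross-inversions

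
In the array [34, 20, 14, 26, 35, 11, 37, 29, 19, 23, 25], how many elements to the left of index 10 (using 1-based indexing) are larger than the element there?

The element at index 10 is 23.
Elements before it: 34, 20, 14, 26, 35, 11, 37, 29, 19
Those larger than 23: 34, 26, 35, 37, 29

5 such elements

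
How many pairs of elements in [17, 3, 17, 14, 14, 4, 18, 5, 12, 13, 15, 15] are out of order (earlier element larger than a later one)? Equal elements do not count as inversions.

There are 30 inversions.

Sweep left to right; for each value list the smaller values that follow it:
17 → 3, 14, 14, 4, 5, 12, 13, 15, 15 → 9
3 → none → 0
17 → 14, 14, 4, 5, 12, 13, 15, 15 → 8
14 → 4, 5, 12, 13 → 4
14 → 4, 5, 12, 13 → 4
4 → none → 0
18 → 5, 12, 13, 15, 15 → 5
5 → none → 0
12 → none → 0
13 → none → 0
15 → none → 0
15 → none → 0
Sum: 9 + 0 + 8 + 4 + 4 + 0 + 5 + 0 + 0 + 0 + 0 + 0 = 30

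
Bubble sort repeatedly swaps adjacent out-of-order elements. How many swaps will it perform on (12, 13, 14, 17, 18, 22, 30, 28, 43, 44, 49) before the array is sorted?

1

Minimum adjacent swaps = number of inversions (each swap of adjacent out-of-order elements removes one inversion and no swap can remove more).
Count inversions — for each element, later elements that are smaller:
12: none → 0
13: none → 0
14: none → 0
17: none → 0
18: none → 0
22: none → 0
30: 28 → 1
28: none → 0
43: none → 0
44: none → 0
49: none → 0
Total inversions: 0 + 0 + 0 + 0 + 0 + 0 + 1 + 0 + 0 + 0 + 0 = 1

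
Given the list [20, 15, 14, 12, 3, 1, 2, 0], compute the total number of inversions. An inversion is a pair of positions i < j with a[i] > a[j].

There are 27 inversions.

For each element, count later entries that are smaller:
20 → 15, 14, 12, 3, 1, 2, 0 → 7
15 → 14, 12, 3, 1, 2, 0 → 6
14 → 12, 3, 1, 2, 0 → 5
12 → 3, 1, 2, 0 → 4
3 → 1, 2, 0 → 3
1 → 0 → 1
2 → 0 → 1
0 → none → 0
Sum: 7 + 6 + 5 + 4 + 3 + 1 + 1 + 0 = 27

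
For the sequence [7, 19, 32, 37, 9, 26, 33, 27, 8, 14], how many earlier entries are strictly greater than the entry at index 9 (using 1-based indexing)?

The element at index 9 is 8.
Elements before it: 7, 19, 32, 37, 9, 26, 33, 27
Those larger than 8: 19, 32, 37, 9, 26, 33, 27

7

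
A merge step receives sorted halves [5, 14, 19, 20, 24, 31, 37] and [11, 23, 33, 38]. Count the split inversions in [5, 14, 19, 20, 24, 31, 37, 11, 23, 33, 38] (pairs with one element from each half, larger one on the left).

Take each right-half value and tally the left-half values above it:
r = 11: 14, 19, 20, 24, 31, 37 → 6
r = 23: 24, 31, 37 → 3
r = 33: 37 → 1
r = 38: none → 0
Cross-inversions: 6 + 3 + 1 + 0 = 10

10 cross-inversions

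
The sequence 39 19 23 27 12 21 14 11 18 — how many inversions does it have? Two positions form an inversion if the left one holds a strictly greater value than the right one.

Element-by-element contributions:
39 → 19, 23, 27, 12, 21, 14, 11, 18 → 8
19 → 12, 14, 11, 18 → 4
23 → 12, 21, 14, 11, 18 → 5
27 → 12, 21, 14, 11, 18 → 5
12 → 11 → 1
21 → 14, 11, 18 → 3
14 → 11 → 1
11 → none → 0
18 → none → 0
Sum: 8 + 4 + 5 + 5 + 1 + 3 + 1 + 0 + 0 = 27

27 out-of-order pairs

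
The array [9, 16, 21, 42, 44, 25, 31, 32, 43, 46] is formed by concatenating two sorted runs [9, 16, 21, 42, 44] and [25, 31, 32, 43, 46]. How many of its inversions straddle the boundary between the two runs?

7

Count, for every r in R, how many entries of L exceed r:
r = 25: 42, 44 → 2
r = 31: 42, 44 → 2
r = 32: 42, 44 → 2
r = 43: 44 → 1
r = 46: none → 0
Cross-inversions: 2 + 2 + 2 + 1 + 0 = 7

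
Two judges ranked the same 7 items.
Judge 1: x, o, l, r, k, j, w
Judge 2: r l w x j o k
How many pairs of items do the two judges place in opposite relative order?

Assign each item its position (1..7) in the first ordering, then rewrite the second ordering as that position sequence:
positions: x→1, o→2, l→3, r→4, k→5, j→6, w→7
second ordering as positions: [4, 3, 7, 1, 6, 2, 5]
Discordant pairs = inversions in this position sequence.
4: 3, 1, 2 → 3
3: 1, 2 → 2
7: 1, 6, 2, 5 → 4
1: 0
6: 2, 5 → 2
2: 0
5: 0
Total: 3 + 2 + 4 + 0 + 2 + 0 + 0 = 11

11 discordant pairs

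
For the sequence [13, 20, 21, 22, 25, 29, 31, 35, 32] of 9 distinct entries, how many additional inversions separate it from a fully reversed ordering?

35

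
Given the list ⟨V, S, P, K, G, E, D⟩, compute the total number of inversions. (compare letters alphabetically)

Sweep left to right; for each value list the smaller values that follow it:
V → S, P, K, G, E, D → 6
S → P, K, G, E, D → 5
P → K, G, E, D → 4
K → G, E, D → 3
G → E, D → 2
E → D → 1
D → none → 0
Sum: 6 + 5 + 4 + 3 + 2 + 1 + 0 = 21

Inversions: 21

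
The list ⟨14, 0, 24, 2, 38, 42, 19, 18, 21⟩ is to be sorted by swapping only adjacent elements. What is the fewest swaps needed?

The minimum number of adjacent swaps to sort an array equals its inversion count, since every such swap removes exactly one inversion.
Count inversions — for each element, later elements that are smaller:
14: 0, 2 → 2
0: none → 0
24: 2, 19, 18, 21 → 4
2: none → 0
38: 19, 18, 21 → 3
42: 19, 18, 21 → 3
19: 18 → 1
18: none → 0
21: none → 0
Total inversions: 2 + 0 + 4 + 0 + 3 + 3 + 1 + 0 + 0 = 13

13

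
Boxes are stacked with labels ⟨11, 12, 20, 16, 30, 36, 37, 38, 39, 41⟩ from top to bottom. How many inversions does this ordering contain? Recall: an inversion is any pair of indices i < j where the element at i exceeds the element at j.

1

Sweep left to right; for each value list the smaller values that follow it:
11 → none → 0
12 → none → 0
20 → 16 → 1
16 → none → 0
30 → none → 0
36 → none → 0
37 → none → 0
38 → none → 0
39 → none → 0
41 → none → 0
Sum: 0 + 0 + 1 + 0 + 0 + 0 + 0 + 0 + 0 + 0 = 1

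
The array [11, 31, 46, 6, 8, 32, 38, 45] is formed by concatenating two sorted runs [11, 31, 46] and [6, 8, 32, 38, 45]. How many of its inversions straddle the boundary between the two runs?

Cross-inversions: 9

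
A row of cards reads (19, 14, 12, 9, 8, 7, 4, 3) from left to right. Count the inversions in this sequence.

28

Sweep left to right; for each value list the smaller values that follow it:
19: 7
14: 6
12: 5
9: 4
8: 3
7: 2
4: 1
3: 0
Sum: 7 + 6 + 5 + 4 + 3 + 2 + 1 + 0 = 28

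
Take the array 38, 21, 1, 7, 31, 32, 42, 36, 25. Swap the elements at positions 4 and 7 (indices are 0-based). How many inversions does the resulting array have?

17 inversions

Positions 4 and 7 hold 31 and 36; after swapping, the array is [38, 21, 1, 7, 36, 32, 42, 31, 25].
For each element, count later entries that are smaller:
38 → 21, 1, 7, 36, 32, 31, 25 → 7
21 → 1, 7 → 2
1 → none → 0
7 → none → 0
36 → 32, 31, 25 → 3
32 → 31, 25 → 2
42 → 31, 25 → 2
31 → 25 → 1
25 → none → 0
Sum: 7 + 2 + 0 + 0 + 3 + 2 + 2 + 1 + 0 = 17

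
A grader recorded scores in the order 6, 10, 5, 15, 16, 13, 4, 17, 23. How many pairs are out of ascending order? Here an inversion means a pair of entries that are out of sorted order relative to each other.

Element-by-element contributions:
6: 2
10: 2
5: 1
15: 2
16: 2
13: 1
4: 0
17: 0
23: 0
Sum: 2 + 2 + 1 + 2 + 2 + 1 + 0 + 0 + 0 = 10

10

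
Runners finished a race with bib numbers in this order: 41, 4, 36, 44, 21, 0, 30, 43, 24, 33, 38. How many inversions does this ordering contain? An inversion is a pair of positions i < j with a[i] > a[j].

26 out-of-order pairs

Count, for each position, how many later elements it exceeds:
41: 8
4: 1
36: 5
44: 7
21: 1
0: 0
30: 1
43: 3
24: 0
33: 0
38: 0
Sum: 8 + 1 + 5 + 7 + 1 + 0 + 1 + 3 + 0 + 0 + 0 = 26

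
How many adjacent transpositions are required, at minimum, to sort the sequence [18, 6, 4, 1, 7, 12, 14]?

Swaps: 9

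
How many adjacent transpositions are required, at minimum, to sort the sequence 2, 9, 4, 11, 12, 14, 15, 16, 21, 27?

Each adjacent swap fixes exactly one inversion, so the minimum swap count equals the number of inversions.
Count inversions — for each element, later elements that are smaller:
2: none → 0
9: 4 → 1
4: none → 0
11: none → 0
12: none → 0
14: none → 0
15: none → 0
16: none → 0
21: none → 0
27: none → 0
Total inversions: 0 + 1 + 0 + 0 + 0 + 0 + 0 + 0 + 0 + 0 = 1

1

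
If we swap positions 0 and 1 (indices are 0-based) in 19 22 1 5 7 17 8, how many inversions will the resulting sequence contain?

Positions 0 and 1 hold 19 and 22; after swapping, the array is [22, 19, 1, 5, 7, 17, 8].
Element-by-element contributions:
22: 6
19: 5
1: 0
5: 0
7: 0
17: 1
8: 0
Sum: 6 + 5 + 0 + 0 + 0 + 1 + 0 = 12

Inversions: 12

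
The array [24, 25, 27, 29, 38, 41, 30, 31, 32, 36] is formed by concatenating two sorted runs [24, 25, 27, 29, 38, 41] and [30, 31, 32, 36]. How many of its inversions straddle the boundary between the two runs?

8

Count, for every r in R, how many entries of L exceed r:
r = 30: 38, 41 → 2
r = 31: 38, 41 → 2
r = 32: 38, 41 → 2
r = 36: 38, 41 → 2
Cross-inversions: 2 + 2 + 2 + 2 = 8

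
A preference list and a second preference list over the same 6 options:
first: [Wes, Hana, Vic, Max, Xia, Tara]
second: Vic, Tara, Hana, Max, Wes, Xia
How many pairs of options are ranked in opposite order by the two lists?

Assign each item its position (1..6) in the first ordering, then rewrite the second ordering as that position sequence:
positions: Wes→1, Hana→2, Vic→3, Max→4, Xia→5, Tara→6
second ordering as positions: [3, 6, 2, 4, 1, 5]
Discordant pairs = inversions in this position sequence.
3: 2, 1 → 2
6: 2, 4, 1, 5 → 4
2: 1 → 1
4: 1 → 1
1: 0
5: 0
Total: 2 + 4 + 1 + 1 + 0 + 0 = 8

8 pairs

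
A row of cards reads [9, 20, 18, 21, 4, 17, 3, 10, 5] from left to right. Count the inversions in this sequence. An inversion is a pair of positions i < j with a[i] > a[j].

Sweep left to right; for each value list the smaller values that follow it:
9 → 4, 3, 5 → 3
20 → 18, 4, 17, 3, 10, 5 → 6
18 → 4, 17, 3, 10, 5 → 5
21 → 4, 17, 3, 10, 5 → 5
4 → 3 → 1
17 → 3, 10, 5 → 3
3 → none → 0
10 → 5 → 1
5 → none → 0
Sum: 3 + 6 + 5 + 5 + 1 + 3 + 0 + 1 + 0 = 24

24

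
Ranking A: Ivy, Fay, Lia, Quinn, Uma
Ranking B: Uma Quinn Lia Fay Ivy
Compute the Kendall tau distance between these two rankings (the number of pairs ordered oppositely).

10

Assign each item its position (1..5) in the first ordering, then rewrite the second ordering as that position sequence:
positions: Ivy→1, Fay→2, Lia→3, Quinn→4, Uma→5
second ordering as positions: [5, 4, 3, 2, 1]
Discordant pairs = inversions in this position sequence.
5: 4, 3, 2, 1 → 4
4: 3, 2, 1 → 3
3: 2, 1 → 2
2: 1 → 1
1: 0
Total: 4 + 3 + 2 + 1 + 0 = 10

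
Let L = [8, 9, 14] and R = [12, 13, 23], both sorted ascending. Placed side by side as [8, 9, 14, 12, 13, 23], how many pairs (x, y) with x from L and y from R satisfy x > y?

2

Take each right-half value and tally the left-half values above it:
r = 12: 14 → 1
r = 13: 14 → 1
r = 23: none → 0
Cross-inversions: 1 + 1 + 0 = 2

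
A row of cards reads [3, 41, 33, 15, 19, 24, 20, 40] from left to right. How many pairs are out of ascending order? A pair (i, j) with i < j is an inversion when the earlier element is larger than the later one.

For each element, count later entries that are smaller:
3 → none → 0
41 → 33, 15, 19, 24, 20, 40 → 6
33 → 15, 19, 24, 20 → 4
15 → none → 0
19 → none → 0
24 → 20 → 1
20 → none → 0
40 → none → 0
Sum: 0 + 6 + 4 + 0 + 0 + 1 + 0 + 0 = 11

11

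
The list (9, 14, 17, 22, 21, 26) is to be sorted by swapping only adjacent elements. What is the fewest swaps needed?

1

Each adjacent swap fixes exactly one inversion, so the minimum swap count equals the number of inversions.
Count inversions — for each element, later elements that are smaller:
9: none → 0
14: none → 0
17: none → 0
22: 21 → 1
21: none → 0
26: none → 0
Total inversions: 0 + 0 + 0 + 1 + 0 + 0 = 1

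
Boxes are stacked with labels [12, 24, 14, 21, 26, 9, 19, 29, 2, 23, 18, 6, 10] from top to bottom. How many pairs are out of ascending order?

46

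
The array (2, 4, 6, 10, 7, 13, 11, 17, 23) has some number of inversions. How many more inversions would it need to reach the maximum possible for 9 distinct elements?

34

Maximum inversions for 9 distinct elements is C(9, 2) = 9·8/2 = 36.
Current inversions — for each element, count later smaller elements:
2: 0
4: 0
6: 0
10: 1
7: 0
13: 1
11: 0
17: 0
23: 0
Current total: 0 + 0 + 0 + 1 + 0 + 1 + 0 + 0 + 0 = 2
Shortfall: 36 − 2 = 34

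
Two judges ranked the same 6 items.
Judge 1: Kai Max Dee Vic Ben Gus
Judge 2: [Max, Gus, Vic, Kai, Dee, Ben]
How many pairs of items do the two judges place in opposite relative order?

Assign each item its position (1..6) in the first ordering, then rewrite the second ordering as that position sequence:
positions: Kai→1, Max→2, Dee→3, Vic→4, Ben→5, Gus→6
second ordering as positions: [2, 6, 4, 1, 3, 5]
Discordant pairs = inversions in this position sequence.
2: 1 → 1
6: 4, 1, 3, 5 → 4
4: 1, 3 → 2
1: 0
3: 0
5: 0
Total: 1 + 4 + 2 + 0 + 0 + 0 = 7

There are 7 discordant pairs.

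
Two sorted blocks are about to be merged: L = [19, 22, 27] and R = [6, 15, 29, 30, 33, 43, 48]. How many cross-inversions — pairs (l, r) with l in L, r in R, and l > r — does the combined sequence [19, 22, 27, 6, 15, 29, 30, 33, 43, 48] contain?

For each element r of the right run, count left-run elements greater than r:
r = 6: 19, 22, 27 → 3
r = 15: 19, 22, 27 → 3
r = 29: none → 0
r = 30: none → 0
r = 33: none → 0
r = 43: none → 0
r = 48: none → 0
Cross-inversions: 3 + 3 + 0 + 0 + 0 + 0 + 0 = 6

6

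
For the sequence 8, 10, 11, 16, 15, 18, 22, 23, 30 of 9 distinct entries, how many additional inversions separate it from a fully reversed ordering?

35

Maximum inversions for 9 distinct elements is C(9, 2) = 9·8/2 = 36.
Current inversions — for each element, count later smaller elements:
8: 0
10: 0
11: 0
16: 1
15: 0
18: 0
22: 0
23: 0
30: 0
Current total: 0 + 0 + 0 + 1 + 0 + 0 + 0 + 0 + 0 = 1
Shortfall: 36 − 1 = 35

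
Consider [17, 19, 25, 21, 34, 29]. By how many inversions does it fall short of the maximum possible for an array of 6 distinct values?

13

Maximum inversions for 6 distinct elements is C(6, 2) = 6·5/2 = 15.
Current inversions — for each element, count later smaller elements:
17: 0
19: 0
25: 1
21: 0
34: 1
29: 0
Current total: 0 + 0 + 1 + 0 + 1 + 0 = 2
Shortfall: 15 − 2 = 13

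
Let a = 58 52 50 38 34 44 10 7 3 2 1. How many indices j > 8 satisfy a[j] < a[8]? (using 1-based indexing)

3 such elements

The element at index 8 is 7.
Elements after it: 3, 2, 1
Those smaller than 7: 3, 2, 1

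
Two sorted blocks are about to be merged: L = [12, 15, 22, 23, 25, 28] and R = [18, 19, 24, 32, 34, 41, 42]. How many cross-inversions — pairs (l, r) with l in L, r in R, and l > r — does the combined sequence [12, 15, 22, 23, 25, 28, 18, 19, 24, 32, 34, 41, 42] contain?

For each element r of the right run, count left-run elements greater than r:
r = 18: 22, 23, 25, 28 → 4
r = 19: 22, 23, 25, 28 → 4
r = 24: 25, 28 → 2
r = 32: none → 0
r = 34: none → 0
r = 41: none → 0
r = 42: none → 0
Cross-inversions: 4 + 4 + 2 + 0 + 0 + 0 + 0 = 10

10 split inversions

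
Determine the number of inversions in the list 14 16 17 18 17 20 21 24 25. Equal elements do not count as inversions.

For each element, count later entries that are smaller:
14: 0
16: 0
17: 0
18: 1
17: 0
20: 0
21: 0
24: 0
25: 0
Sum: 0 + 0 + 0 + 1 + 0 + 0 + 0 + 0 + 0 = 1

Inversions: 1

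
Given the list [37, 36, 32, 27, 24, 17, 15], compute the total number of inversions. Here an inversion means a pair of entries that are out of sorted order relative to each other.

21

Sweep left to right; for each value list the smaller values that follow it:
37 → 36, 32, 27, 24, 17, 15 → 6
36 → 32, 27, 24, 17, 15 → 5
32 → 27, 24, 17, 15 → 4
27 → 24, 17, 15 → 3
24 → 17, 15 → 2
17 → 15 → 1
15 → none → 0
Sum: 6 + 5 + 4 + 3 + 2 + 1 + 0 = 21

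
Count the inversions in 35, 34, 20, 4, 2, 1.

15

Count, for each position, how many later elements it exceeds:
35 → 34, 20, 4, 2, 1 → 5
34 → 20, 4, 2, 1 → 4
20 → 4, 2, 1 → 3
4 → 2, 1 → 2
2 → 1 → 1
1 → none → 0
Sum: 5 + 4 + 3 + 2 + 1 + 0 = 15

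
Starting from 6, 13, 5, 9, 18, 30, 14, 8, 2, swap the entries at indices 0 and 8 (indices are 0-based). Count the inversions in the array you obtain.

15 inversions

Positions 0 and 8 hold 6 and 2; after swapping, the array is [2, 13, 5, 9, 18, 30, 14, 8, 6].
Sweep left to right; for each value list the smaller values that follow it:
2: 0
13: 4
5: 0
9: 2
18: 3
30: 3
14: 2
8: 1
6: 0
Sum: 0 + 4 + 0 + 2 + 3 + 3 + 2 + 1 + 0 = 15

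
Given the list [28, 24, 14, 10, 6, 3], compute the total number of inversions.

15

Element-by-element contributions:
28: 5
24: 4
14: 3
10: 2
6: 1
3: 0
Sum: 5 + 4 + 3 + 2 + 1 + 0 = 15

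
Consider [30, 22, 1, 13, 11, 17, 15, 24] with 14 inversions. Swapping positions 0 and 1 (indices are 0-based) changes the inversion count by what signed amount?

-1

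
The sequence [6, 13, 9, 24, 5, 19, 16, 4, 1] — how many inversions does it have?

Count, for each position, how many later elements it exceeds:
6: 3
13: 4
9: 3
24: 5
5: 2
19: 3
16: 2
4: 1
1: 0
Sum: 3 + 4 + 3 + 5 + 2 + 3 + 2 + 1 + 0 = 23

There are 23 inversions.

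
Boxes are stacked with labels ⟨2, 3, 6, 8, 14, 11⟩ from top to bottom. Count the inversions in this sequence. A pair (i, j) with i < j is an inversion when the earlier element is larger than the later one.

1 inversion

Listing every pair i<j with a[i]>a[j] (using 0-based positions):
(4,5): 14 > 11
That's 1 pair.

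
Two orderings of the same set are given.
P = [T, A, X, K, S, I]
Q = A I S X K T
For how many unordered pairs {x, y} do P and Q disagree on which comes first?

Assign each item its position (1..6) in the first ordering, then rewrite the second ordering as that position sequence:
positions: T→1, A→2, X→3, K→4, S→5, I→6
second ordering as positions: [2, 6, 5, 3, 4, 1]
Discordant pairs = inversions in this position sequence.
2: 1 → 1
6: 5, 3, 4, 1 → 4
5: 3, 4, 1 → 3
3: 1 → 1
4: 1 → 1
1: 0
Total: 1 + 4 + 3 + 1 + 1 + 0 = 10

10 disagreeing pairs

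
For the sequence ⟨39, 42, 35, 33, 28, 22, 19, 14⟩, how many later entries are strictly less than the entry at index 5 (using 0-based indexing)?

The element at index 5 is 22.
Elements after it: 19, 14
Those smaller than 22: 19, 14

2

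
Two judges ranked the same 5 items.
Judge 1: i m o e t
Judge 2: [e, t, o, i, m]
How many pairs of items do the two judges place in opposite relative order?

There are 8 discordant pairs.

Assign each item its position (1..5) in the first ordering, then rewrite the second ordering as that position sequence:
positions: i→1, m→2, o→3, e→4, t→5
second ordering as positions: [4, 5, 3, 1, 2]
Discordant pairs = inversions in this position sequence.
4: 3, 1, 2 → 3
5: 3, 1, 2 → 3
3: 1, 2 → 2
1: 0
2: 0
Total: 3 + 3 + 2 + 0 + 0 = 8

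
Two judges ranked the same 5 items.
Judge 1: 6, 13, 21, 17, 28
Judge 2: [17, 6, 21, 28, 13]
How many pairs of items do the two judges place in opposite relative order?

Assign each item its position (1..5) in the first ordering, then rewrite the second ordering as that position sequence:
positions: 6→1, 13→2, 21→3, 17→4, 28→5
second ordering as positions: [4, 1, 3, 5, 2]
Discordant pairs = inversions in this position sequence.
4: 1, 3, 2 → 3
1: 0
3: 2 → 1
5: 2 → 1
2: 0
Total: 3 + 0 + 1 + 1 + 0 = 5

There are 5 discordant pairs.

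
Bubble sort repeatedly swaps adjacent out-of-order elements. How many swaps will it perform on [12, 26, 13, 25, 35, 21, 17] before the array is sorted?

9

The minimum number of adjacent swaps to sort an array equals its inversion count, since every such swap removes exactly one inversion.
Count inversions — for each element, later elements that are smaller:
12: none → 0
26: 13, 25, 21, 17 → 4
13: none → 0
25: 21, 17 → 2
35: 21, 17 → 2
21: 17 → 1
17: none → 0
Total inversions: 0 + 4 + 0 + 2 + 2 + 1 + 0 = 9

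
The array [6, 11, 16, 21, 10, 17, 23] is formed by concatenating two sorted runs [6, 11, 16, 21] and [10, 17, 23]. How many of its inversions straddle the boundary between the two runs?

Count, for every r in R, how many entries of L exceed r:
r = 10: 11, 16, 21 → 3
r = 17: 21 → 1
r = 23: none → 0
Cross-inversions: 3 + 1 + 0 = 4

4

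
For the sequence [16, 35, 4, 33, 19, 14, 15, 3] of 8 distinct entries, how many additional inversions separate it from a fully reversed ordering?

Maximum inversions for 8 distinct elements is C(8, 2) = 8·7/2 = 28.
Current inversions — for each element, count later smaller elements:
16: 4
35: 6
4: 1
33: 4
19: 3
14: 1
15: 1
3: 0
Current total: 4 + 6 + 1 + 4 + 3 + 1 + 1 + 0 = 20
Shortfall: 28 − 20 = 8

8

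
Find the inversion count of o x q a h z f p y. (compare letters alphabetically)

16

Element-by-element contributions:
o: 3
x: 5
q: 4
a: 0
h: 1
z: 3
f: 0
p: 0
y: 0
Sum: 3 + 5 + 4 + 0 + 1 + 3 + 0 + 0 + 0 = 16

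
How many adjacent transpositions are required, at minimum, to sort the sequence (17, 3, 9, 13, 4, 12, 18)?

Minimum adjacent swaps = number of inversions (each swap of adjacent out-of-order elements removes one inversion and no swap can remove more).
Count inversions — for each element, later elements that are smaller:
17: 3, 9, 13, 4, 12 → 5
3: none → 0
9: 4 → 1
13: 4, 12 → 2
4: none → 0
12: none → 0
18: none → 0
Total inversions: 5 + 0 + 1 + 2 + 0 + 0 + 0 = 8

8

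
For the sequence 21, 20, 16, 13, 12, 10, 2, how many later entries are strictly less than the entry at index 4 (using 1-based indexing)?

3

The element at index 4 is 13.
Elements after it: 12, 10, 2
Those smaller than 13: 12, 10, 2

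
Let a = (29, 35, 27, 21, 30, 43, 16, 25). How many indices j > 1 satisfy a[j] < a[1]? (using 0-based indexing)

5

The element at index 1 is 35.
Elements after it: 27, 21, 30, 43, 16, 25
Those smaller than 35: 27, 21, 30, 16, 25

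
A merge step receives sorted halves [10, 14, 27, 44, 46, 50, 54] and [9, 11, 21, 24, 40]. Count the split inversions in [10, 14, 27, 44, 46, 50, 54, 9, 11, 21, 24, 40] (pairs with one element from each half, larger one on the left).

Take each right-half value and tally the left-half values above it:
r = 9: 10, 14, 27, 44, 46, 50, 54 → 7
r = 11: 14, 27, 44, 46, 50, 54 → 6
r = 21: 27, 44, 46, 50, 54 → 5
r = 24: 27, 44, 46, 50, 54 → 5
r = 40: 44, 46, 50, 54 → 4
Cross-inversions: 7 + 6 + 5 + 5 + 4 = 27

27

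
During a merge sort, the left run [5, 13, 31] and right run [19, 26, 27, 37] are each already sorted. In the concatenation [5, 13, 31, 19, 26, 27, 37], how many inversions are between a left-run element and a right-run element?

3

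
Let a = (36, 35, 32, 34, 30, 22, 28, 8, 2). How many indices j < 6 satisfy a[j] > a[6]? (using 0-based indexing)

5 such elements

The element at index 6 is 28.
Elements before it: 36, 35, 32, 34, 30, 22
Those larger than 28: 36, 35, 32, 34, 30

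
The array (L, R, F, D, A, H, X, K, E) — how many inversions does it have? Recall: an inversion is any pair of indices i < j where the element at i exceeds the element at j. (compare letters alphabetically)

There are 20 inversions.

For each element, count later entries that are smaller:
L → F, D, A, H, K, E → 6
R → F, D, A, H, K, E → 6
F → D, A, E → 3
D → A → 1
A → none → 0
H → E → 1
X → K, E → 2
K → E → 1
E → none → 0
Sum: 6 + 6 + 3 + 1 + 0 + 1 + 2 + 1 + 0 = 20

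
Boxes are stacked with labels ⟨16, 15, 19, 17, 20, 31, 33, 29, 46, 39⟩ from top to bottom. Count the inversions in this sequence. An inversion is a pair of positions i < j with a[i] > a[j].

5 inversions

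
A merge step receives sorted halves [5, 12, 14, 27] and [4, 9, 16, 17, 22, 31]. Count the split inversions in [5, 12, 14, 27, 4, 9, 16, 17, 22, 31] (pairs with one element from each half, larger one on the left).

10

For each element r of the right run, count left-run elements greater than r:
r = 4: 5, 12, 14, 27 → 4
r = 9: 12, 14, 27 → 3
r = 16: 27 → 1
r = 17: 27 → 1
r = 22: 27 → 1
r = 31: none → 0
Cross-inversions: 4 + 3 + 1 + 1 + 1 + 0 = 10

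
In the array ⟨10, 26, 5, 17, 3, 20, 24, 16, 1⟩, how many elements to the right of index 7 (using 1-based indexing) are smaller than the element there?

The element at index 7 is 24.
Elements after it: 16, 1
Those smaller than 24: 16, 1

2 such elements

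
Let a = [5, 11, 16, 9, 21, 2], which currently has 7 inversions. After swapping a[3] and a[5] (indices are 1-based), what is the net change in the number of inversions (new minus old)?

+1

Positions 3 and 5 hold 16 and 21; after swapping, the array is [5, 11, 21, 9, 16, 2].
Sweep left to right; for each value list the smaller values that follow it:
5: 1
11: 2
21: 3
9: 1
16: 1
2: 0
Sum: 1 + 2 + 3 + 1 + 1 + 0 = 8
Change: 8 − 7 = +1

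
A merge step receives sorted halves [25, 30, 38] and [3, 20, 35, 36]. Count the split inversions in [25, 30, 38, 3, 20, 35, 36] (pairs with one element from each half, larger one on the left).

8 cross-inversions

Take each right-half value and tally the left-half values above it:
r = 3: 25, 30, 38 → 3
r = 20: 25, 30, 38 → 3
r = 35: 38 → 1
r = 36: 38 → 1
Cross-inversions: 3 + 3 + 1 + 1 = 8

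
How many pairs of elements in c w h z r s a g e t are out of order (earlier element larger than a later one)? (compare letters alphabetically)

For each element, count later entries that are smaller:
c → a → 1
w → h, r, s, a, g, e, t → 7
h → a, g, e → 3
z → r, s, a, g, e, t → 6
r → a, g, e → 3
s → a, g, e → 3
a → none → 0
g → e → 1
e → none → 0
t → none → 0
Sum: 1 + 7 + 3 + 6 + 3 + 3 + 0 + 1 + 0 + 0 = 24

Out-of-order pairs: 24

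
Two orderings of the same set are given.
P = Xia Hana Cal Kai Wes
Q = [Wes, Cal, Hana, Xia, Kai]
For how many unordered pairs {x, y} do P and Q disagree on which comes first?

7 disagreeing pairs

Assign each item its position (1..5) in the first ordering, then rewrite the second ordering as that position sequence:
positions: Xia→1, Hana→2, Cal→3, Kai→4, Wes→5
second ordering as positions: [5, 3, 2, 1, 4]
Discordant pairs = inversions in this position sequence.
5: 3, 2, 1, 4 → 4
3: 2, 1 → 2
2: 1 → 1
1: 0
4: 0
Total: 4 + 2 + 1 + 0 + 0 = 7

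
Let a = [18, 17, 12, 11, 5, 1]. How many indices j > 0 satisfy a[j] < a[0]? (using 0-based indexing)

5 such elements

The element at index 0 is 18.
Elements after it: 17, 12, 11, 5, 1
Those smaller than 18: 17, 12, 11, 5, 1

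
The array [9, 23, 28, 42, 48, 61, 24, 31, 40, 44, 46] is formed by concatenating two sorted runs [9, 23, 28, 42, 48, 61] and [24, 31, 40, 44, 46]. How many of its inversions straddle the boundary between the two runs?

For each element r of the right run, count left-run elements greater than r:
r = 24: 28, 42, 48, 61 → 4
r = 31: 42, 48, 61 → 3
r = 40: 42, 48, 61 → 3
r = 44: 48, 61 → 2
r = 46: 48, 61 → 2
Cross-inversions: 4 + 3 + 3 + 2 + 2 = 14

14 split inversions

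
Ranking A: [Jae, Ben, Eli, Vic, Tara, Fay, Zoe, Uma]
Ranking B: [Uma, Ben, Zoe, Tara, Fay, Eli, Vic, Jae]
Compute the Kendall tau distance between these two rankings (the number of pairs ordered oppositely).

21 discordant pairs

Assign each item its position (1..8) in the first ordering, then rewrite the second ordering as that position sequence:
positions: Jae→1, Ben→2, Eli→3, Vic→4, Tara→5, Fay→6, Zoe→7, Uma→8
second ordering as positions: [8, 2, 7, 5, 6, 3, 4, 1]
Discordant pairs = inversions in this position sequence.
8: 2, 7, 5, 6, 3, 4, 1 → 7
2: 1 → 1
7: 5, 6, 3, 4, 1 → 5
5: 3, 4, 1 → 3
6: 3, 4, 1 → 3
3: 1 → 1
4: 1 → 1
1: 0
Total: 7 + 1 + 5 + 3 + 3 + 1 + 1 + 0 = 21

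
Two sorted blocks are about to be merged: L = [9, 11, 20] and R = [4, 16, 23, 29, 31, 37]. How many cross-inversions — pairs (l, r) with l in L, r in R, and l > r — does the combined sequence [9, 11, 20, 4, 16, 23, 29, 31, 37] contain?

There are 4 split inversions.

Take each right-half value and tally the left-half values above it:
r = 4: 9, 11, 20 → 3
r = 16: 20 → 1
r = 23: none → 0
r = 29: none → 0
r = 31: none → 0
r = 37: none → 0
Cross-inversions: 3 + 1 + 0 + 0 + 0 + 0 = 4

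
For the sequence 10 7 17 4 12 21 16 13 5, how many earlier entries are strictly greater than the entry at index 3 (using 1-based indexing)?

0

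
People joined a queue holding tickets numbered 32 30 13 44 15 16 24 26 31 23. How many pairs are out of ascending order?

There are 23 inversions.

For each element, count later entries that are smaller:
32: 8
30: 6
13: 0
44: 6
15: 0
16: 0
24: 1
26: 1
31: 1
23: 0
Sum: 8 + 6 + 0 + 6 + 0 + 0 + 1 + 1 + 1 + 0 = 23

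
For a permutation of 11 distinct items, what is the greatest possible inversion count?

A reversed (strictly descending) arrangement makes every pair an inversion, giving C(11, 2) inversions.
C(11, 2) = 11·10/2 = 55

55 inversions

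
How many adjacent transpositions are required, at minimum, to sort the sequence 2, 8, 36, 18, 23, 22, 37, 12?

9 adjacent swaps

Each adjacent swap fixes exactly one inversion, so the minimum swap count equals the number of inversions.
Count inversions — for each element, later elements that are smaller:
2: none → 0
8: none → 0
36: 18, 23, 22, 12 → 4
18: 12 → 1
23: 22, 12 → 2
22: 12 → 1
37: 12 → 1
12: none → 0
Total inversions: 0 + 0 + 4 + 1 + 2 + 1 + 1 + 0 = 9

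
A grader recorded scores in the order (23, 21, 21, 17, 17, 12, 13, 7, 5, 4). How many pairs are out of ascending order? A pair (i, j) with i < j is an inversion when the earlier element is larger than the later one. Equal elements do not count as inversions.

42

Count, for each position, how many later elements it exceeds:
23 → 21, 21, 17, 17, 12, 13, 7, 5, 4 → 9
21 → 17, 17, 12, 13, 7, 5, 4 → 7
21 → 17, 17, 12, 13, 7, 5, 4 → 7
17 → 12, 13, 7, 5, 4 → 5
17 → 12, 13, 7, 5, 4 → 5
12 → 7, 5, 4 → 3
13 → 7, 5, 4 → 3
7 → 5, 4 → 2
5 → 4 → 1
4 → none → 0
Sum: 9 + 7 + 7 + 5 + 5 + 3 + 3 + 2 + 1 + 0 = 42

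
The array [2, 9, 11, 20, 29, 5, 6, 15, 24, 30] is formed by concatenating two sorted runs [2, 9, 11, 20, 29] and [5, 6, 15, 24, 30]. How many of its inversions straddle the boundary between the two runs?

11 split inversions

Count, for every r in R, how many entries of L exceed r:
r = 5: 9, 11, 20, 29 → 4
r = 6: 9, 11, 20, 29 → 4
r = 15: 20, 29 → 2
r = 24: 29 → 1
r = 30: none → 0
Cross-inversions: 4 + 4 + 2 + 1 + 0 = 11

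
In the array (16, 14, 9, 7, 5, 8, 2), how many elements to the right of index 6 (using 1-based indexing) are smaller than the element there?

1

The element at index 6 is 8.
Elements after it: 2
Those smaller than 8: 2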